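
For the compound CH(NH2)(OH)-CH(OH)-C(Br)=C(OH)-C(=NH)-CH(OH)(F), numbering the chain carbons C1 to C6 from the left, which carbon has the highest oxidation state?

C5

Each bond to a more electronegative atom (O, N, halogen) counts +1, each bond to a less electronegative atom (H, metal, B, Si) counts −1, and each C–C bond counts 0. Tallying each carbon:
C1: 1C, 1H, 1O, 1N → 0 − 1 + 1 + 1 = +1
C2: 2C, 1H, 1O → 0 − 1 + 1 = 0
C3: 3C, 1Br → 0 + 1 = +1
C4: 3C, 1O → 0 + 1 = +1
C5: 2C, 2N → 0 + 2 = +2
C6: 1C, 1H, 1O, 1F → 0 − 1 + 1 + 1 = +1
The most oxidised carbon is C5 at +2.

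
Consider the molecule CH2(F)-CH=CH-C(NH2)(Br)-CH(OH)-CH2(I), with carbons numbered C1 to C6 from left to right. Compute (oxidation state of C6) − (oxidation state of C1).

C6: 1C, 2H, 1I → 0 − 2 + 1 = -1
C1: 1C, 2H, 1F → 0 − 2 + 1 = -1
Difference: -1 − (-1) = 0.

0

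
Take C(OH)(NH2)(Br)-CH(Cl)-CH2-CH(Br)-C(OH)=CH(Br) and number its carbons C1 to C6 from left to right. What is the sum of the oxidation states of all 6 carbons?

+2

Tallying each carbon's bonds:
C1: 1C, 1O, 1N, 1Br → 0 + 1 + 1 + 1 = +3
C2: 2C, 1H, 1Cl → 0 − 1 + 1 = 0
C3: 2C, 2H → 0 − 2 = -2
C4: 2C, 1H, 1Br → 0 − 1 + 1 = 0
C5: 3C, 1O → 0 + 1 = +1
C6: 2C, 1H, 1Br → 0 − 1 + 1 = 0
Sum = +3 + 0 − 2 + 0 + 1 + 0 = +2.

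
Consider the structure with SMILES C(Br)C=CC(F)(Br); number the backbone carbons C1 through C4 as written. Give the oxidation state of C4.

C4 has one bond to C (0), one bond to F (+1), one bond to H (-1), one bond to Br (+1).
Oxidation state = 0 + 1 − 1 + 1 = +1.

+1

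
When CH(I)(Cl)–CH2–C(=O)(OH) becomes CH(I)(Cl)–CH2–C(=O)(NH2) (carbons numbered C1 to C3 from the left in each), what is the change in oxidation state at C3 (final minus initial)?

Before: C3 has 1 bond to C, 3 bonds to O → oxidation state +3.
After: C3 has 1 bond to C, 2 bonds to O, 1 bond to N → oxidation state +3.
Δ = +3 − (+3) = 0, so no net redox change at C3.

0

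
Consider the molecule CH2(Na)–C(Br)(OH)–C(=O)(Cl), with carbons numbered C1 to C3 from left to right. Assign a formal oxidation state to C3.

Assign +1 per bond to O/N/halogen, −1 per bond to H or an electropositive element, and 0 per bond to carbon.
C3 has one bond to C (0), a double bond to O (2×+1 = +2), one bond to Cl (+1).
Oxidation state = 0 + 2 + 1 = +3.

+3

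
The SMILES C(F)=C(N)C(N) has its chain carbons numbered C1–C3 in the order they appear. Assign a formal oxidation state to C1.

0

Each bond to a more electronegative atom (O, N, halogen) counts +1, each bond to a less electronegative atom (H, metal, B, Si) counts −1, and each C–C bond counts 0.
C1 has a double bond to C (2×0 = 0), one bond to F (+1), one bond to H (-1).
Oxidation state = 0 + 1 − 1 = 0.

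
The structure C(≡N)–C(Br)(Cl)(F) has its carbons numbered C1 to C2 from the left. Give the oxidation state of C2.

Assign +1 per bond to O/N/halogen, −1 per bond to H or an electropositive element, and 0 per bond to carbon.
C2 has one bond to C (0), one bond to Br (+1), one bond to Cl (+1), one bond to F (+1).
Oxidation state = 0 + 1 + 1 + 1 = +3.

+3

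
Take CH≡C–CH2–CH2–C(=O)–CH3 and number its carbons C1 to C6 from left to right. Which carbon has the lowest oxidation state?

Each bond to a more electronegative atom (O, N, halogen) counts +1, each bond to a less electronegative atom (H, metal, B, Si) counts −1, and each C–C bond counts 0. Tallying each carbon:
C1: 3C, 1H → 0 − 1 = -1
C2: 4C → 0 = 0
C3: 2C, 2H → 0 − 2 = -2
C4: 2C, 2H → 0 − 2 = -2
C5: 2C, 2O → 0 + 2 = +2
C6: 1C, 3H → 0 − 3 = -3
The most reduced carbon is C6 at -3.

C6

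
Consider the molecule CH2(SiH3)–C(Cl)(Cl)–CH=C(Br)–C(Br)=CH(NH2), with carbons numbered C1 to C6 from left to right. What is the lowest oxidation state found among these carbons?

Each bond to a more electronegative atom (O, N, halogen) counts +1, each bond to a less electronegative atom (H, metal, B, Si) counts −1, and each C–C bond counts 0. Tallying each carbon:
C1: 1C, 2H, 1Si → 0 − 2 − 1 = -3
C2: 2C, 2Cl → 0 + 2 = +2
C3: 3C, 1H → 0 − 1 = -1
C4: 3C, 1Br → 0 + 1 = +1
C5: 3C, 1Br → 0 + 1 = +1
C6: 2C, 1H, 1N → 0 − 1 + 1 = 0
The lowest value is -3.

-3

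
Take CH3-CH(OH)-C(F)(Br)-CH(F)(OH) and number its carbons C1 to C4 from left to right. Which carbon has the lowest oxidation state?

C1

Tallying each carbon's bonds:
C1: 1C, 3H → 0 − 3 = -3
C2: 2C, 1H, 1O → 0 − 1 + 1 = 0
C3: 2C, 1F, 1Br → 0 + 1 + 1 = +2
C4: 1C, 1H, 1O, 1F → 0 − 1 + 1 + 1 = +1
The most reduced carbon is C1 at -3.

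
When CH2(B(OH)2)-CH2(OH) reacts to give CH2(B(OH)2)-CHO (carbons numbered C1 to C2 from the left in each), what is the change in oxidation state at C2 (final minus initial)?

Before: C2 has 1 bond to C, 2 bonds to H, 1 bond to O → oxidation state -1.
After: C2 has 1 bond to C, 1 bond to H, 2 bonds to O → oxidation state +1.
Δ = +1 − (-1) = +2, so this is an oxidation at C2.

+2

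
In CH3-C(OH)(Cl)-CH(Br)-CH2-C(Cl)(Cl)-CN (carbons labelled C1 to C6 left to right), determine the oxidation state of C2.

+2

Count +1 for every bond to an atom more electronegative than carbon and −1 for every bond to one less electronegative; C–C bonds are 0.
C2 has one bond to C (0), one bond to C (0), one bond to O (+1), one bond to Cl (+1).
Oxidation state = 0 + 0 + 1 + 1 = +2.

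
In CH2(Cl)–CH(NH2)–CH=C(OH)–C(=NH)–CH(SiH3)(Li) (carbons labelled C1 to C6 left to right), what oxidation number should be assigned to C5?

+2

C5 has one bond to C (0), one bond to C (0), a double bond to N (2×+1 = +2).
Oxidation state = 0 + 0 + 2 = +2.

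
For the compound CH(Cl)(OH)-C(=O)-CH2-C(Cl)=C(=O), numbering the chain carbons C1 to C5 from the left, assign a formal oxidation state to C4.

C4 has one bond to C (0), a double bond to C (2×0 = 0), one bond to Cl (+1).
Oxidation state = 0 + 0 + 1 = +1.

+1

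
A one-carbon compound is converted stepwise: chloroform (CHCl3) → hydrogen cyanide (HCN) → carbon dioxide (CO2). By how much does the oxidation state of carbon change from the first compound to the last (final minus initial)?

+2

Carbon oxidation states along the series — chloroform: +2, hydrogen cyanide: +2, carbon dioxide: +4.
Net change = +4 − (+2) = +2.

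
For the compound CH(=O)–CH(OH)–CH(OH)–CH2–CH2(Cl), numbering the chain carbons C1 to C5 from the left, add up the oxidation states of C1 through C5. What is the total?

-2

Tallying each carbon's bonds:
C1: 1C, 1H, 2O → 0 − 1 + 2 = +1
C2: 2C, 1H, 1O → 0 − 1 + 1 = 0
C3: 2C, 1H, 1O → 0 − 1 + 1 = 0
C4: 2C, 2H → 0 − 2 = -2
C5: 1C, 2H, 1Cl → 0 − 2 + 1 = -1
Sum = +1 + 0 + 0 − 2 − 1 = -2.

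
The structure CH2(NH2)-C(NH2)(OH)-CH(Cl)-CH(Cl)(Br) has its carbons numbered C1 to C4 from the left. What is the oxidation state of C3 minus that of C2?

C3: 2C, 1H, 1Cl → 0 − 1 + 1 = 0
C2: 2C, 1O, 1N → 0 + 1 + 1 = +2
Difference: 0 − (+2) = -2.

-2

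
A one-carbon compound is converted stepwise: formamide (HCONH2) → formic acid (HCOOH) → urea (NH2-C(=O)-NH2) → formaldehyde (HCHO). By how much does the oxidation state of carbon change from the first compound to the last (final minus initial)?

-2

Carbon oxidation states along the series — formamide: +2, formic acid: +2, urea: +4, formaldehyde: 0.
Net change = 0 − (+2) = -2.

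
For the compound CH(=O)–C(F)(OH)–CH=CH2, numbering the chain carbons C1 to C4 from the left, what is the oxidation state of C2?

+2

Count +1 for every bond to an atom more electronegative than carbon and −1 for every bond to one less electronegative; C–C bonds are 0.
C2 has one bond to C (0), one bond to C (0), one bond to F (+1), one bond to O (+1).
Oxidation state = 0 + 0 + 1 + 1 = +2.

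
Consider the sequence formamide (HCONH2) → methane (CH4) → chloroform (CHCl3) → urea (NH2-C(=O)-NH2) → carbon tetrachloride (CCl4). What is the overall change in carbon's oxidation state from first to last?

+2

Carbon oxidation states along the series — formamide: +2, methane: -4, chloroform: +2, urea: +4, carbon tetrachloride: +4.
Net change = +4 − (+2) = +2.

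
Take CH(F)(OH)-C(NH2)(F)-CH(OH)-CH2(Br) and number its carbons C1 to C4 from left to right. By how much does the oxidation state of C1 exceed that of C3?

+1

C1: 1C, 1H, 1O, 1F → 0 − 1 + 1 + 1 = +1
C3: 2C, 1H, 1O → 0 − 1 + 1 = 0
Difference: +1 − (0) = +1.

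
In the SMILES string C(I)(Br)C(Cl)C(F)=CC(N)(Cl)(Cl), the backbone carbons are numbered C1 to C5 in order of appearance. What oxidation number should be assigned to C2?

Assign +1 per bond to O/N/halogen, −1 per bond to H or an electropositive element, and 0 per bond to carbon.
C2 has one bond to C (0), one bond to C (0), one bond to H (-1), one bond to Cl (+1).
Oxidation state = 0 + 0 − 1 + 1 = 0.

0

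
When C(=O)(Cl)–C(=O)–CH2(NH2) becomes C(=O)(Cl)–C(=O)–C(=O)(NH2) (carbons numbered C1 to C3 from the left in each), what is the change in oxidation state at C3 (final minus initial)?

Before: C3 has 1 bond to C, 2 bonds to H, 1 bond to N → oxidation state -1.
After: C3 has 1 bond to C, 2 bonds to O, 1 bond to N → oxidation state +3.
Δ = +3 − (-1) = +4, so this is an oxidation at C3.

+4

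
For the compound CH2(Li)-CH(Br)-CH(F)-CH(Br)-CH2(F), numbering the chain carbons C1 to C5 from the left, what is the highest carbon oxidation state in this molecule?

Each bond to a more electronegative atom (O, N, halogen) counts +1, each bond to a less electronegative atom (H, metal, B, Si) counts −1, and each C–C bond counts 0. Tallying each carbon:
C1: 1C, 2H, 1Li → 0 − 2 − 1 = -3
C2: 2C, 1H, 1Br → 0 − 1 + 1 = 0
C3: 2C, 1H, 1F → 0 − 1 + 1 = 0
C4: 2C, 1H, 1Br → 0 − 1 + 1 = 0
C5: 1C, 2H, 1F → 0 − 2 + 1 = -1
The highest value is 0.

0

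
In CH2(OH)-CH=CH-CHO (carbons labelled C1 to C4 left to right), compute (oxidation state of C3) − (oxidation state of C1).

0

C3: 3C, 1H → 0 − 1 = -1
C1: 1C, 2H, 1O → 0 − 2 + 1 = -1
Difference: -1 − (-1) = 0.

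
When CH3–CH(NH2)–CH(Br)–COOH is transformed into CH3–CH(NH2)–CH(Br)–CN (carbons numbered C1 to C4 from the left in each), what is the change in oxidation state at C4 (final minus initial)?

0

Before: C4 has 1 bond to C, 3 bonds to O → oxidation state +3.
After: C4 has 1 bond to C, 3 bonds to N → oxidation state +3.
Δ = +3 − (+3) = 0, so no net redox change at C4.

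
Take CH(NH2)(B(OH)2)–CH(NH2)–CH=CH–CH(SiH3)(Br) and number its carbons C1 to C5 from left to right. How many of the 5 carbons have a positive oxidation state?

0

Count +1 for every bond to an atom more electronegative than carbon and −1 for every bond to one less electronegative; C–C bonds are 0. Tallying each carbon:
C1: 1C, 1H, 1N, 1B → 0 − 1 + 1 − 1 = -1
C2: 2C, 1H, 1N → 0 − 1 + 1 = 0
C3: 3C, 1H → 0 − 1 = -1
C4: 3C, 1H → 0 − 1 = -1
C5: 1C, 1H, 1Br, 1Si → 0 − 1 + 1 − 1 = -1
0 carbons meet the condition.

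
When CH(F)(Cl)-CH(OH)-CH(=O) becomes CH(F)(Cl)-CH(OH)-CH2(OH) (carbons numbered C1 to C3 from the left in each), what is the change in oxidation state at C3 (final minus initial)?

-2

Before: C3 has 1 bond to C, 1 bond to H, 2 bonds to O → oxidation state +1.
After: C3 has 1 bond to C, 2 bonds to H, 1 bond to O → oxidation state -1.
Δ = -1 − (+1) = -2, so this is a reduction at C3.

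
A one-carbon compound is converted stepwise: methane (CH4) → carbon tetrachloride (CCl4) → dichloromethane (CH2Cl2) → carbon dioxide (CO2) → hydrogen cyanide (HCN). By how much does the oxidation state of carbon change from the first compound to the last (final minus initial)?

Carbon oxidation states along the series — methane: -4, carbon tetrachloride: +4, dichloromethane: 0, carbon dioxide: +4, hydrogen cyanide: +2.
Net change = +2 − (-4) = +6.

+6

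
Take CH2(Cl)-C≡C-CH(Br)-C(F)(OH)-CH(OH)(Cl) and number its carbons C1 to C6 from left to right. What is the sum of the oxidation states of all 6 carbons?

Assign +1 per bond to O/N/halogen, −1 per bond to H or an electropositive element, and 0 per bond to carbon. Tallying each carbon:
C1: 1C, 2H, 1Cl → 0 − 2 + 1 = -1
C2: 4C → 0 = 0
C3: 4C → 0 = 0
C4: 2C, 1H, 1Br → 0 − 1 + 1 = 0
C5: 2C, 1O, 1F → 0 + 1 + 1 = +2
C6: 1C, 1H, 1O, 1Cl → 0 − 1 + 1 + 1 = +1
Sum = -1 + 0 + 0 + 0 + 2 + 1 = +2.

+2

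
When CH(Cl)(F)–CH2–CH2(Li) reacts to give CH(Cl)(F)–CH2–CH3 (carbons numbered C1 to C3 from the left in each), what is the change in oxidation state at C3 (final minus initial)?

0

Before: C3 has 1 bond to C, 2 bonds to H, 1 bond to Li → oxidation state -3.
After: C3 has 1 bond to C, 3 bonds to H → oxidation state -3.
Δ = -3 − (-3) = 0, so no net redox change at C3.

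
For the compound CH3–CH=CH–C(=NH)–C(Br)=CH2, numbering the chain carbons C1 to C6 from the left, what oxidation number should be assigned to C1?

-3

C1 has one bond to C (0), one bond to H (-1), one bond to H (-1), one bond to H (-1).
Oxidation state = 0 − 1 − 1 − 1 = -3.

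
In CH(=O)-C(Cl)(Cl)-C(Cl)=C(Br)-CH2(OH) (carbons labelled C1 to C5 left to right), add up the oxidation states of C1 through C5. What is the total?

Tallying each carbon's bonds:
C1: 1C, 1H, 2O → 0 − 1 + 2 = +1
C2: 2C, 2Cl → 0 + 2 = +2
C3: 3C, 1Cl → 0 + 1 = +1
C4: 3C, 1Br → 0 + 1 = +1
C5: 1C, 2H, 1O → 0 − 2 + 1 = -1
Sum = +1 + 2 + 1 + 1 − 1 = +4.

+4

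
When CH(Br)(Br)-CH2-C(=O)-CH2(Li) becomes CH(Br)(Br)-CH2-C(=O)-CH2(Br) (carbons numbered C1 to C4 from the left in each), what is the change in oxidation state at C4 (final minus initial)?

Before: C4 has 1 bond to C, 2 bonds to H, 1 bond to Li → oxidation state -3.
After: C4 has 1 bond to C, 2 bonds to H, 1 bond to Br → oxidation state -1.
Δ = -1 − (-3) = +2, so this is an oxidation at C4.

+2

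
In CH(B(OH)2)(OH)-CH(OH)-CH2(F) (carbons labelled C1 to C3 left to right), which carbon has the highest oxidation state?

Tallying each carbon's bonds:
C1: 1C, 1H, 1O, 1B → 0 − 1 + 1 − 1 = -1
C2: 2C, 1H, 1O → 0 − 1 + 1 = 0
C3: 1C, 2H, 1F → 0 − 2 + 1 = -1
The most oxidised carbon is C2 at 0.

C2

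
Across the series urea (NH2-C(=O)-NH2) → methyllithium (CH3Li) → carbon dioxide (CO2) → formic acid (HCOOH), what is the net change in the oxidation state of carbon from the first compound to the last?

Carbon oxidation states along the series — urea: +4, methyllithium: -4, carbon dioxide: +4, formic acid: +2.
Net change = +2 − (+4) = -2.

-2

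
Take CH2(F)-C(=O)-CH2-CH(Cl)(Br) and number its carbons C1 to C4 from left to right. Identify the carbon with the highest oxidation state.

C2

Tallying each carbon's bonds:
C1: 1C, 2H, 1F → 0 − 2 + 1 = -1
C2: 2C, 2O → 0 + 2 = +2
C3: 2C, 2H → 0 − 2 = -2
C4: 1C, 1H, 1Cl, 1Br → 0 − 1 + 1 + 1 = +1
The most oxidised carbon is C2 at +2.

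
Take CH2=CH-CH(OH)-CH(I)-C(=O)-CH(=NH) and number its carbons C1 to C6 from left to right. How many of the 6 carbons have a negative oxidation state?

2

Tallying each carbon's bonds:
C1: 2C, 2H → 0 − 2 = -2
C2: 3C, 1H → 0 − 1 = -1
C3: 2C, 1H, 1O → 0 − 1 + 1 = 0
C4: 2C, 1H, 1I → 0 − 1 + 1 = 0
C5: 2C, 2O → 0 + 2 = +2
C6: 1C, 1H, 2N → 0 − 1 + 2 = +1
2 carbons (C1, C2) meet the condition.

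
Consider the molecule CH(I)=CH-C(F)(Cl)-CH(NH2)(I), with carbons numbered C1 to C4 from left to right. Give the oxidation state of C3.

C3 has one bond to C (0), one bond to C (0), one bond to F (+1), one bond to Cl (+1).
Oxidation state = 0 + 0 + 1 + 1 = +2.

+2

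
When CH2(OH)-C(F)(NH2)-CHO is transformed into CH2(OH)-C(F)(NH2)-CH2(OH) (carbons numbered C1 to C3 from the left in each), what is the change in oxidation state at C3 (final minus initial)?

Before: C3 has 1 bond to C, 1 bond to H, 2 bonds to O → oxidation state +1.
After: C3 has 1 bond to C, 2 bonds to H, 1 bond to O → oxidation state -1.
Δ = -1 − (+1) = -2, so this is a reduction at C3.

-2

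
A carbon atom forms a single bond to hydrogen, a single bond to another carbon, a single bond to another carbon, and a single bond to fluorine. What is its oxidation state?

0

The carbon has one bond to C (0), one bond to C (0), one bond to H (-1), one bond to F (+1).
Oxidation state = 0 + 0 − 1 + 1 = 0.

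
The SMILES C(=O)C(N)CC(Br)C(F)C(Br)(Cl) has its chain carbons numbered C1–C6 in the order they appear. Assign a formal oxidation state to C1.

+1

C1 has one bond to C (0), a double bond to O (2×+1 = +2), one bond to H (-1).
Oxidation state = 0 + 2 − 1 = +1.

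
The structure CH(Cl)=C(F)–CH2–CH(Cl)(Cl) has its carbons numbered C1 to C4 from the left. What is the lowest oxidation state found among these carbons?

-2

Count +1 for every bond to an atom more electronegative than carbon and −1 for every bond to one less electronegative; C–C bonds are 0. Tallying each carbon:
C1: 2C, 1H, 1Cl → 0 − 1 + 1 = 0
C2: 3C, 1F → 0 + 1 = +1
C3: 2C, 2H → 0 − 2 = -2
C4: 1C, 1H, 2Cl → 0 − 1 + 2 = +1
The lowest value is -2.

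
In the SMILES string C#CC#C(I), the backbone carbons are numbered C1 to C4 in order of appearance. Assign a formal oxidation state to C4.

+1

Count +1 for every bond to an atom more electronegative than carbon and −1 for every bond to one less electronegative; C–C bonds are 0.
C4 has a triple bond to C (3×0 = 0), one bond to I (+1).
Oxidation state = 0 + 1 = +1.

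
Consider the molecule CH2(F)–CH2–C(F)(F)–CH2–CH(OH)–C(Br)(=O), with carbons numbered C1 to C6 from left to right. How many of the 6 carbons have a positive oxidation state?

2

Assign +1 per bond to O/N/halogen, −1 per bond to H or an electropositive element, and 0 per bond to carbon. Tallying each carbon:
C1: 1C, 2H, 1F → 0 − 2 + 1 = -1
C2: 2C, 2H → 0 − 2 = -2
C3: 2C, 2F → 0 + 2 = +2
C4: 2C, 2H → 0 − 2 = -2
C5: 2C, 1H, 1O → 0 − 1 + 1 = 0
C6: 1C, 2O, 1Br → 0 + 2 + 1 = +3
2 carbons (C3, C6) meet the condition.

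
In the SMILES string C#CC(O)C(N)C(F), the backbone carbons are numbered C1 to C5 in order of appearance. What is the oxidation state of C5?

Assign +1 per bond to O/N/halogen, −1 per bond to H or an electropositive element, and 0 per bond to carbon.
C5 has one bond to C (0), one bond to F (+1), one bond to H (-1), one bond to H (-1).
Oxidation state = 0 + 1 − 1 − 1 = -1.

-1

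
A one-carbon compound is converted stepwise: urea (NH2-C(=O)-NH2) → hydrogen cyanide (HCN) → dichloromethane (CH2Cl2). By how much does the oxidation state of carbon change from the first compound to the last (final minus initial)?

-4

Carbon oxidation states along the series — urea: +4, hydrogen cyanide: +2, dichloromethane: 0.
Net change = 0 − (+4) = -4.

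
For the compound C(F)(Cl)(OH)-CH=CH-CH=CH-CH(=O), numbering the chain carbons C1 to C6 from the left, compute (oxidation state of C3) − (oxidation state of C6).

-2

C3: 3C, 1H → 0 − 1 = -1
C6: 1C, 1H, 2O → 0 − 1 + 2 = +1
Difference: -1 − (+1) = -2.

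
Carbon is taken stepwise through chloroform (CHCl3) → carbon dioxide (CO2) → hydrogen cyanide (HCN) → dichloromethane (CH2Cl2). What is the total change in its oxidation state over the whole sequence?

Carbon oxidation states along the series — chloroform: +2, carbon dioxide: +4, hydrogen cyanide: +2, dichloromethane: 0.
Net change = 0 − (+2) = -2.

-2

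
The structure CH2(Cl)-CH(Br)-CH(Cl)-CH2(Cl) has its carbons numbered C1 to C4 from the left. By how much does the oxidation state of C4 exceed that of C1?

0

C4: 1C, 2H, 1Cl → 0 − 2 + 1 = -1
C1: 1C, 2H, 1Cl → 0 − 2 + 1 = -1
Difference: -1 − (-1) = 0.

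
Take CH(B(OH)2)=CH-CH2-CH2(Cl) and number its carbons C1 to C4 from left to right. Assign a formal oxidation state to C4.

Count +1 for every bond to an atom more electronegative than carbon and −1 for every bond to one less electronegative; C–C bonds are 0.
C4 has one bond to C (0), one bond to H (-1), one bond to H (-1), one bond to Cl (+1).
Oxidation state = 0 − 1 − 1 + 1 = -1.

-1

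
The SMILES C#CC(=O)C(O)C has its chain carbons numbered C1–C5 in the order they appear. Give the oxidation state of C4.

0

C4 has one bond to C (0), one bond to C (0), one bond to O (+1), one bond to H (-1).
Oxidation state = 0 + 0 + 1 − 1 = 0.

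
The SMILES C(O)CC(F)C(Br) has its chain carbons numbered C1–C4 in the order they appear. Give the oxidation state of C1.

C1 has one bond to C (0), one bond to H (-1), one bond to H (-1), one bond to O (+1).
Oxidation state = 0 − 1 − 1 + 1 = -1.

-1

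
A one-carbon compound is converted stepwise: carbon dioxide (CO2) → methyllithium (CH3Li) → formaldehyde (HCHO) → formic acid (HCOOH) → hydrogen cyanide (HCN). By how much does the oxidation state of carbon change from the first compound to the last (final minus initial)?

-2

Carbon oxidation states along the series — carbon dioxide: +4, methyllithium: -4, formaldehyde: 0, formic acid: +2, hydrogen cyanide: +2.
Net change = +2 − (+4) = -2.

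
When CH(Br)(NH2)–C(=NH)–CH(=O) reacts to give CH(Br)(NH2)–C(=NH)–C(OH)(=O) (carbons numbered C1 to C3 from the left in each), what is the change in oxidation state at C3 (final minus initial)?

+2

Before: C3 has 1 bond to C, 1 bond to H, 2 bonds to O → oxidation state +1.
After: C3 has 1 bond to C, 3 bonds to O → oxidation state +3.
Δ = +3 − (+1) = +2, so this is an oxidation at C3.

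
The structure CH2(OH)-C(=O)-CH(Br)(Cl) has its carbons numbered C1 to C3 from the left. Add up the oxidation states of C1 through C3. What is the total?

Tallying each carbon's bonds:
C1: 1C, 2H, 1O → 0 − 2 + 1 = -1
C2: 2C, 2O → 0 + 2 = +2
C3: 1C, 1H, 1Cl, 1Br → 0 − 1 + 1 + 1 = +1
Sum = -1 + 2 + 1 = +2.

+2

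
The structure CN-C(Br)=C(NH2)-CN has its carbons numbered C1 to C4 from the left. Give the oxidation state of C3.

C3 has a double bond to C (2×0 = 0), one bond to C (0), one bond to N (+1).
Oxidation state = 0 + 0 + 1 = +1.

+1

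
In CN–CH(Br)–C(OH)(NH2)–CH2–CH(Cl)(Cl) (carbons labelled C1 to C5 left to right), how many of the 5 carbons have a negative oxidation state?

Tallying each carbon's bonds:
C1: 1C, 3N → 0 + 3 = +3
C2: 2C, 1H, 1Br → 0 − 1 + 1 = 0
C3: 2C, 1O, 1N → 0 + 1 + 1 = +2
C4: 2C, 2H → 0 − 2 = -2
C5: 1C, 1H, 2Cl → 0 − 1 + 2 = +1
1 carbon (C4) meets the condition.

1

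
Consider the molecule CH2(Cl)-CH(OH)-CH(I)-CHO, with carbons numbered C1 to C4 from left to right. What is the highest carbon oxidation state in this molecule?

+1

Count +1 for every bond to an atom more electronegative than carbon and −1 for every bond to one less electronegative; C–C bonds are 0. Tallying each carbon:
C1: 1C, 2H, 1Cl → 0 − 2 + 1 = -1
C2: 2C, 1H, 1O → 0 − 1 + 1 = 0
C3: 2C, 1H, 1I → 0 − 1 + 1 = 0
C4: 1C, 1H, 2O → 0 − 1 + 2 = +1
The highest value is +1.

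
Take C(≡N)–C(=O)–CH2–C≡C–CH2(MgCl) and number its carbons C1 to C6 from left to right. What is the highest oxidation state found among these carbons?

+3

Bonds to more-electronegative neighbours contribute +1 each, bonds to H or metals contribute −1 each, and C–C bonds contribute 0. Tallying each carbon:
C1: 1C, 3N → 0 + 3 = +3
C2: 2C, 2O → 0 + 2 = +2
C3: 2C, 2H → 0 − 2 = -2
C4: 4C → 0 = 0
C5: 4C → 0 = 0
C6: 1C, 2H, 1Mg → 0 − 2 − 1 = -3
The highest value is +3.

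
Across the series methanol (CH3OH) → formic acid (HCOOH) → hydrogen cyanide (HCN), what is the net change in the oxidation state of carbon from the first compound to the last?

Carbon oxidation states along the series — methanol: -2, formic acid: +2, hydrogen cyanide: +2.
Net change = +2 − (-2) = +4.

+4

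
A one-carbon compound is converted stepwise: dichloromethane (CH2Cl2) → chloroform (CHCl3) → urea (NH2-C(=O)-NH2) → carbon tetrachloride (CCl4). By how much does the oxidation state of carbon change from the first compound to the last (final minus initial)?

Carbon oxidation states along the series — dichloromethane: 0, chloroform: +2, urea: +4, carbon tetrachloride: +4.
Net change = +4 − (0) = +4.

+4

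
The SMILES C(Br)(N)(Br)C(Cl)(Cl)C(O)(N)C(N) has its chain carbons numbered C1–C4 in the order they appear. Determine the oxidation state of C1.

+3

Bonds to more-electronegative neighbours contribute +1 each, bonds to H or metals contribute −1 each, and C–C bonds contribute 0.
C1 has one bond to C (0), one bond to Br (+1), one bond to N (+1), one bond to Br (+1).
Oxidation state = 0 + 1 + 1 + 1 = +3.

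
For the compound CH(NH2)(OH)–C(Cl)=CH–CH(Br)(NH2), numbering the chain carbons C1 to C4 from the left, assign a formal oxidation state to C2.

Bonds to more-electronegative neighbours contribute +1 each, bonds to H or metals contribute −1 each, and C–C bonds contribute 0.
C2 has one bond to C (0), a double bond to C (2×0 = 0), one bond to Cl (+1).
Oxidation state = 0 + 0 + 1 = +1.

+1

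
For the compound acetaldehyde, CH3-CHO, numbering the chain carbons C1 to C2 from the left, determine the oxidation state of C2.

+1

Bonds to more-electronegative neighbours contribute +1 each, bonds to H or metals contribute −1 each, and C–C bonds contribute 0.
C2 has one bond to H (-1), a double bond to O (2×+1 = +2), one bond to C (0).
Oxidation state = -1 + 2 + 0 = +1.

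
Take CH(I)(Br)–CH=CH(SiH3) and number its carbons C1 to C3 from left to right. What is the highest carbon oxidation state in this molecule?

+1

Bonds to more-electronegative neighbours contribute +1 each, bonds to H or metals contribute −1 each, and C–C bonds contribute 0. Tallying each carbon:
C1: 1C, 1H, 1Br, 1I → 0 − 1 + 1 + 1 = +1
C2: 3C, 1H → 0 − 1 = -1
C3: 2C, 1H, 1Si → 0 − 1 − 1 = -2
The highest value is +1.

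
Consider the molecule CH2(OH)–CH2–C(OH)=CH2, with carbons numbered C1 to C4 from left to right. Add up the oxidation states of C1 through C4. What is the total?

Tallying each carbon's bonds:
C1: 1C, 2H, 1O → 0 − 2 + 1 = -1
C2: 2C, 2H → 0 − 2 = -2
C3: 3C, 1O → 0 + 1 = +1
C4: 2C, 2H → 0 − 2 = -2
Sum = -1 − 2 + 1 − 2 = -4.

-4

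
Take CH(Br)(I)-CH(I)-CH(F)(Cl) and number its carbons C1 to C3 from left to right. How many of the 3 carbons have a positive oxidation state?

2

Assign +1 per bond to O/N/halogen, −1 per bond to H or an electropositive element, and 0 per bond to carbon. Tallying each carbon:
C1: 1C, 1H, 1Br, 1I → 0 − 1 + 1 + 1 = +1
C2: 2C, 1H, 1I → 0 − 1 + 1 = 0
C3: 1C, 1H, 1F, 1Cl → 0 − 1 + 1 + 1 = +1
2 carbons (C1, C3) meet the condition.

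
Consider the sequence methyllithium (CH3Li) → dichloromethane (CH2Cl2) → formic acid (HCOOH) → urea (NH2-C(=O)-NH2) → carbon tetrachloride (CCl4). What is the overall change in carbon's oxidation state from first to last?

Carbon oxidation states along the series — methyllithium: -4, dichloromethane: 0, formic acid: +2, urea: +4, carbon tetrachloride: +4.
Net change = +4 − (-4) = +8.

+8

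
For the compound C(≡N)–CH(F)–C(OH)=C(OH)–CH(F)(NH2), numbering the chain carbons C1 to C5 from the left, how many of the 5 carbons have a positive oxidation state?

Tallying each carbon's bonds:
C1: 1C, 3N → 0 + 3 = +3
C2: 2C, 1H, 1F → 0 − 1 + 1 = 0
C3: 3C, 1O → 0 + 1 = +1
C4: 3C, 1O → 0 + 1 = +1
C5: 1C, 1H, 1N, 1F → 0 − 1 + 1 + 1 = +1
4 carbons (C1, C3, C4, C5) meet the condition.

4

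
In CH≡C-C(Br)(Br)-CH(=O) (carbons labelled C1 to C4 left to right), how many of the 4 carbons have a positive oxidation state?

Assign +1 per bond to O/N/halogen, −1 per bond to H or an electropositive element, and 0 per bond to carbon. Tallying each carbon:
C1: 3C, 1H → 0 − 1 = -1
C2: 4C → 0 = 0
C3: 2C, 2Br → 0 + 2 = +2
C4: 1C, 1H, 2O → 0 − 1 + 2 = +1
2 carbons (C3, C4) meet the condition.

2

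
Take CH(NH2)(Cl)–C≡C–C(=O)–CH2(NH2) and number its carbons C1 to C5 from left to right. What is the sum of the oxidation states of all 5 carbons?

Tallying each carbon's bonds:
C1: 1C, 1H, 1N, 1Cl → 0 − 1 + 1 + 1 = +1
C2: 4C → 0 = 0
C3: 4C → 0 = 0
C4: 2C, 2O → 0 + 2 = +2
C5: 1C, 2H, 1N → 0 − 2 + 1 = -1
Sum = +1 + 0 + 0 + 2 − 1 = +2.

+2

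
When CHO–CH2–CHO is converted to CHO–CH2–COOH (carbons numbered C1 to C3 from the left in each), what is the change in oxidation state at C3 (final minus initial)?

Before: C3 has 1 bond to C, 1 bond to H, 2 bonds to O → oxidation state +1.
After: C3 has 1 bond to C, 3 bonds to O → oxidation state +3.
Δ = +3 − (+1) = +2, so this is an oxidation at C3.

+2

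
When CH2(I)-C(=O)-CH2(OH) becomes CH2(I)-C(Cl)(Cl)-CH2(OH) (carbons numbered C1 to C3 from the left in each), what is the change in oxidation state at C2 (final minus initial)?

Before: C2 has 2 bonds to C, 2 bonds to O → oxidation state +2.
After: C2 has 2 bonds to C, 2 bonds to Cl → oxidation state +2.
Δ = +2 − (+2) = 0, so no net redox change at C2.

0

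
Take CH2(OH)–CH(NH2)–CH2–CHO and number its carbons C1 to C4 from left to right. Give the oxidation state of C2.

C2 has one bond to C (0), one bond to C (0), one bond to N (+1), one bond to H (-1).
Oxidation state = 0 + 0 + 1 − 1 = 0.

0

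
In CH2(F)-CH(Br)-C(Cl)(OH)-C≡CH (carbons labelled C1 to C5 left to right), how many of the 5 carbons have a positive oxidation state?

Each bond to a more electronegative atom (O, N, halogen) counts +1, each bond to a less electronegative atom (H, metal, B, Si) counts −1, and each C–C bond counts 0. Tallying each carbon:
C1: 1C, 2H, 1F → 0 − 2 + 1 = -1
C2: 2C, 1H, 1Br → 0 − 1 + 1 = 0
C3: 2C, 1O, 1Cl → 0 + 1 + 1 = +2
C4: 4C → 0 = 0
C5: 3C, 1H → 0 − 1 = -1
1 carbon (C3) meets the condition.

1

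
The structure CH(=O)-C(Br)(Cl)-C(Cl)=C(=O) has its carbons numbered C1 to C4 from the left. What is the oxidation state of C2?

C2 has one bond to C (0), one bond to C (0), one bond to Br (+1), one bond to Cl (+1).
Oxidation state = 0 + 0 + 1 + 1 = +2.

+2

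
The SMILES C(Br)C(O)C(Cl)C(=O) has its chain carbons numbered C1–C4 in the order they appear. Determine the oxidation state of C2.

0

Bonds to more-electronegative neighbours contribute +1 each, bonds to H or metals contribute −1 each, and C–C bonds contribute 0.
C2 has one bond to C (0), one bond to C (0), one bond to O (+1), one bond to H (-1).
Oxidation state = 0 + 0 + 1 − 1 = 0.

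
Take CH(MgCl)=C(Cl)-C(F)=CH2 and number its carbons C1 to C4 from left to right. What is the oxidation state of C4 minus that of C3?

-3

C4: 2C, 2H → 0 − 2 = -2
C3: 3C, 1F → 0 + 1 = +1
Difference: -2 − (+1) = -3.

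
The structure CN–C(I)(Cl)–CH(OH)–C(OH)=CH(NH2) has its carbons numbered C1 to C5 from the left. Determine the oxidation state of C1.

Bonds to more-electronegative neighbours contribute +1 each, bonds to H or metals contribute −1 each, and C–C bonds contribute 0.
C1 has one bond to C (0), a triple bond to N (3×+1 = +3).
Oxidation state = 0 + 3 = +3.

+3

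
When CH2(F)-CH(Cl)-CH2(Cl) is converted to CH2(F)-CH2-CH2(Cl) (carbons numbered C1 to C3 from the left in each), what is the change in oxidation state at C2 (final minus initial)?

Before: C2 has 2 bonds to C, 1 bond to H, 1 bond to Cl → oxidation state 0.
After: C2 has 2 bonds to C, 2 bonds to H → oxidation state -2.
Δ = -2 − (0) = -2, so this is a reduction at C2.

-2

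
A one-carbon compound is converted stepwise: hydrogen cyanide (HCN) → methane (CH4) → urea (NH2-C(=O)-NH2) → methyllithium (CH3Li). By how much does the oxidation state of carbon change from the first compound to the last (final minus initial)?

-6

Carbon oxidation states along the series — hydrogen cyanide: +2, methane: -4, urea: +4, methyllithium: -4.
Net change = -4 − (+2) = -6.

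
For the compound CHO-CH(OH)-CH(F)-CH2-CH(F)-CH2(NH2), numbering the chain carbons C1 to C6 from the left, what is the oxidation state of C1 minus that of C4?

C1: 1C, 1H, 2O → 0 − 1 + 2 = +1
C4: 2C, 2H → 0 − 2 = -2
Difference: +1 − (-2) = +3.

+3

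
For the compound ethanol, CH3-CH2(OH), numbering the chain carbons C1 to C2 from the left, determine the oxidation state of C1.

C1 has one bond to H (-1), one bond to H (-1), one bond to H (-1), one bond to C (0).
Oxidation state = -1 − 1 − 1 + 0 = -3.

-3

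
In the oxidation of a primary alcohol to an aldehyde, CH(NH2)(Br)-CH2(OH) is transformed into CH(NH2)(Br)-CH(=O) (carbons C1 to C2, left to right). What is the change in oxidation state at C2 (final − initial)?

Before: C2 has 1 bond to C, 2 bonds to H, 1 bond to O → oxidation state -1.
After: C2 has 1 bond to C, 1 bond to H, 2 bonds to O → oxidation state +1.
Δ = +1 − (-1) = +2, so this is an oxidation at C2.

+2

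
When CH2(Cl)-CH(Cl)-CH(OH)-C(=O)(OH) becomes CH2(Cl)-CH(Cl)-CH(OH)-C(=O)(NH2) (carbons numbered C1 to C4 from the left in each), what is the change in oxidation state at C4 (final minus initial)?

Before: C4 has 1 bond to C, 3 bonds to O → oxidation state +3.
After: C4 has 1 bond to C, 2 bonds to O, 1 bond to N → oxidation state +3.
Δ = +3 − (+3) = 0, so no net redox change at C4.

0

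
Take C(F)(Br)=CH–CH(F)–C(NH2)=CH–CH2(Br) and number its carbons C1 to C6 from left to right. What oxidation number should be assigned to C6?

Count +1 for every bond to an atom more electronegative than carbon and −1 for every bond to one less electronegative; C–C bonds are 0.
C6 has one bond to C (0), one bond to Br (+1), one bond to H (-1), one bond to H (-1).
Oxidation state = 0 + 1 − 1 − 1 = -1.

-1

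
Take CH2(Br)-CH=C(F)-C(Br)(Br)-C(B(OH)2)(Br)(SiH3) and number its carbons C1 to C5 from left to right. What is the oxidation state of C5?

-1

Count +1 for every bond to an atom more electronegative than carbon and −1 for every bond to one less electronegative; C–C bonds are 0.
C5 has one bond to C (0), one bond to B (-1), one bond to Br (+1), one bond to Si (-1).
Oxidation state = 0 − 1 + 1 − 1 = -1.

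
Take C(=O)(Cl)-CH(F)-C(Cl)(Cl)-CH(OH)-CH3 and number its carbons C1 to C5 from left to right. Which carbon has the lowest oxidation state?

C5

Tallying each carbon's bonds:
C1: 1C, 2O, 1Cl → 0 + 2 + 1 = +3
C2: 2C, 1H, 1F → 0 − 1 + 1 = 0
C3: 2C, 2Cl → 0 + 2 = +2
C4: 2C, 1H, 1O → 0 − 1 + 1 = 0
C5: 1C, 3H → 0 − 3 = -3
The most reduced carbon is C5 at -3.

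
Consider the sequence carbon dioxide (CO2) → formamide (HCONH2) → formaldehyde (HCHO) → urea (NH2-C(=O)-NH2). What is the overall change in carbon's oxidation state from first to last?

0

Carbon oxidation states along the series — carbon dioxide: +4, formamide: +2, formaldehyde: 0, urea: +4.
Net change = +4 − (+4) = 0.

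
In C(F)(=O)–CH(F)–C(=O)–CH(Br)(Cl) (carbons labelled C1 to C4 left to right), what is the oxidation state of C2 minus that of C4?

C2: 2C, 1H, 1F → 0 − 1 + 1 = 0
C4: 1C, 1H, 1Cl, 1Br → 0 − 1 + 1 + 1 = +1
Difference: 0 − (+1) = -1.

-1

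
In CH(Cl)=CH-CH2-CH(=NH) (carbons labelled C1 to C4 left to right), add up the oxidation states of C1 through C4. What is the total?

-2

Tallying each carbon's bonds:
C1: 2C, 1H, 1Cl → 0 − 1 + 1 = 0
C2: 3C, 1H → 0 − 1 = -1
C3: 2C, 2H → 0 − 2 = -2
C4: 1C, 1H, 2N → 0 − 1 + 2 = +1
Sum = 0 − 1 − 2 + 1 = -2.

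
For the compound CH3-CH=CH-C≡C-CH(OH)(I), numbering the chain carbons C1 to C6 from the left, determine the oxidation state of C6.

Count +1 for every bond to an atom more electronegative than carbon and −1 for every bond to one less electronegative; C–C bonds are 0.
C6 has one bond to C (0), one bond to O (+1), one bond to I (+1), one bond to H (-1).
Oxidation state = 0 + 1 + 1 − 1 = +1.

+1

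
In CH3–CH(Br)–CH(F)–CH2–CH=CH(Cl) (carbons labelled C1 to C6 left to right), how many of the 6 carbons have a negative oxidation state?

Each bond to a more electronegative atom (O, N, halogen) counts +1, each bond to a less electronegative atom (H, metal, B, Si) counts −1, and each C–C bond counts 0. Tallying each carbon:
C1: 1C, 3H → 0 − 3 = -3
C2: 2C, 1H, 1Br → 0 − 1 + 1 = 0
C3: 2C, 1H, 1F → 0 − 1 + 1 = 0
C4: 2C, 2H → 0 − 2 = -2
C5: 3C, 1H → 0 − 1 = -1
C6: 2C, 1H, 1Cl → 0 − 1 + 1 = 0
3 carbons (C1, C4, C5) meet the condition.

3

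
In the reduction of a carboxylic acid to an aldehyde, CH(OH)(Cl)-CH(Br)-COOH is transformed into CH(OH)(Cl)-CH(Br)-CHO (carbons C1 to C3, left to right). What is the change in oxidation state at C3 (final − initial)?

Before: C3 has 1 bond to C, 3 bonds to O → oxidation state +3.
After: C3 has 1 bond to C, 1 bond to H, 2 bonds to O → oxidation state +1.
Δ = +1 − (+3) = -2, so this is a reduction at C3.

-2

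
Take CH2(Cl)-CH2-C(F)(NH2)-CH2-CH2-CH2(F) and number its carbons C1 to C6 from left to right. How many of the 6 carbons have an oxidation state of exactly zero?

0

Count +1 for every bond to an atom more electronegative than carbon and −1 for every bond to one less electronegative; C–C bonds are 0. Tallying each carbon:
C1: 1C, 2H, 1Cl → 0 − 2 + 1 = -1
C2: 2C, 2H → 0 − 2 = -2
C3: 2C, 1N, 1F → 0 + 1 + 1 = +2
C4: 2C, 2H → 0 − 2 = -2
C5: 2C, 2H → 0 − 2 = -2
C6: 1C, 2H, 1F → 0 − 2 + 1 = -1
0 carbons meet the condition.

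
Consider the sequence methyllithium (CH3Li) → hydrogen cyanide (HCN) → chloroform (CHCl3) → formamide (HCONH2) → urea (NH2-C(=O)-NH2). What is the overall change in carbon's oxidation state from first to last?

+8

Carbon oxidation states along the series — methyllithium: -4, hydrogen cyanide: +2, chloroform: +2, formamide: +2, urea: +4.
Net change = +4 − (-4) = +8.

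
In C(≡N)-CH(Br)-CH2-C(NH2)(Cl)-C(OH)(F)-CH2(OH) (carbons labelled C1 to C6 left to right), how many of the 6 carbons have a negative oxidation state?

Bonds to more-electronegative neighbours contribute +1 each, bonds to H or metals contribute −1 each, and C–C bonds contribute 0. Tallying each carbon:
C1: 1C, 3N → 0 + 3 = +3
C2: 2C, 1H, 1Br → 0 − 1 + 1 = 0
C3: 2C, 2H → 0 − 2 = -2
C4: 2C, 1N, 1Cl → 0 + 1 + 1 = +2
C5: 2C, 1O, 1F → 0 + 1 + 1 = +2
C6: 1C, 2H, 1O → 0 − 2 + 1 = -1
2 carbons (C3, C6) meet the condition.

2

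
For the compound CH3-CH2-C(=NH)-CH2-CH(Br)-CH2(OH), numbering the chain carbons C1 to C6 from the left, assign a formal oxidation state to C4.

Each bond to a more electronegative atom (O, N, halogen) counts +1, each bond to a less electronegative atom (H, metal, B, Si) counts −1, and each C–C bond counts 0.
C4 has one bond to C (0), one bond to C (0), one bond to H (-1), one bond to H (-1).
Oxidation state = 0 + 0 − 1 − 1 = -2.

-2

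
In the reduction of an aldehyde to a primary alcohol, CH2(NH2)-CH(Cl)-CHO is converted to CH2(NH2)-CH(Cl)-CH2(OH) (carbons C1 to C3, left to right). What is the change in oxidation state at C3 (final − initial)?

-2

Before: C3 has 1 bond to C, 1 bond to H, 2 bonds to O → oxidation state +1.
After: C3 has 1 bond to C, 2 bonds to H, 1 bond to O → oxidation state -1.
Δ = -1 − (+1) = -2, so this is a reduction at C3.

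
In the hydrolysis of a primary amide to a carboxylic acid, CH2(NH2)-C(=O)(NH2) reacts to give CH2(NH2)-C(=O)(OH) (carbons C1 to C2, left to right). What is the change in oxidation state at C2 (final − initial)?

Before: C2 has 1 bond to C, 2 bonds to O, 1 bond to N → oxidation state +3.
After: C2 has 1 bond to C, 3 bonds to O → oxidation state +3.
Δ = +3 − (+3) = 0, so no net redox change at C2.

0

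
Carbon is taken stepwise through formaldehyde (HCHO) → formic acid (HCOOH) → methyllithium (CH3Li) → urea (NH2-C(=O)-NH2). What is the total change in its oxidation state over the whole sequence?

Carbon oxidation states along the series — formaldehyde: 0, formic acid: +2, methyllithium: -4, urea: +4.
Net change = +4 − (0) = +4.

+4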